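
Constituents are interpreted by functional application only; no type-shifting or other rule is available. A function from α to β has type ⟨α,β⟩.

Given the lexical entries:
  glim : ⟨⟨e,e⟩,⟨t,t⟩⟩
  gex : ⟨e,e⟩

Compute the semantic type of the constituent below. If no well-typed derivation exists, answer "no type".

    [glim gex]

⟨t,t⟩

[glim gex]: glim is ⟨⟨e,e⟩,⟨t,t⟩⟩, gex is ⟨e,e⟩; result ⟨t,t⟩.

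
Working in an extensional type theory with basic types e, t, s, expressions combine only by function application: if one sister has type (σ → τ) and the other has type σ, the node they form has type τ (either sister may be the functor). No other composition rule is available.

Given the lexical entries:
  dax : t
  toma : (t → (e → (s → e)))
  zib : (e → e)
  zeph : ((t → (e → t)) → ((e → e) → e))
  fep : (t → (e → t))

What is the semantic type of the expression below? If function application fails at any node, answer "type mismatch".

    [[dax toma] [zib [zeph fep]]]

(s → e)

At [dax toma], toma : (t → (e → (s → e))) takes dax : t, giving (e → (s → e)).
At [zeph fep], zeph : ((t → (e → t)) → ((e → e) → e)) takes fep : (t → (e → t)), giving ((e → e) → e).
At [zib [zeph fep]], [zeph fep] : ((e → e) → e) takes zib : (e → e), giving e.
At [[dax toma] [zib [zeph fep]]], [dax toma] : (e → (s → e)) takes [zib [zeph fep]] : e, giving (s → e).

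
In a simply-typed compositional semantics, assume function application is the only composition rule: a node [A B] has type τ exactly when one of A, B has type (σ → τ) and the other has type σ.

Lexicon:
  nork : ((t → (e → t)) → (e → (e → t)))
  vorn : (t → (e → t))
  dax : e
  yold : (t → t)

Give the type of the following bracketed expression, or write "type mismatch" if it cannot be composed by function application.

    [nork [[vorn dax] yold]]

[vorn dax]: (t → (e → t)) and e cannot combine by function application — type clash.

type mismatch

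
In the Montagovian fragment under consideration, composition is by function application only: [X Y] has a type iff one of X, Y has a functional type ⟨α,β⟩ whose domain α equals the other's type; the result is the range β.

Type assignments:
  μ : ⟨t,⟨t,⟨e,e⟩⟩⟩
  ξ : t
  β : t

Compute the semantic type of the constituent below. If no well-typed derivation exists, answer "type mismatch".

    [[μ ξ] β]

[μ ξ]: functor μ : ⟨t,⟨t,⟨e,e⟩⟩⟩, argument ξ : t; result ⟨t,⟨e,e⟩⟩.
[[μ ξ] β]: functor [μ ξ] : ⟨t,⟨e,e⟩⟩, argument β : t; result ⟨e,e⟩.

⟨e,e⟩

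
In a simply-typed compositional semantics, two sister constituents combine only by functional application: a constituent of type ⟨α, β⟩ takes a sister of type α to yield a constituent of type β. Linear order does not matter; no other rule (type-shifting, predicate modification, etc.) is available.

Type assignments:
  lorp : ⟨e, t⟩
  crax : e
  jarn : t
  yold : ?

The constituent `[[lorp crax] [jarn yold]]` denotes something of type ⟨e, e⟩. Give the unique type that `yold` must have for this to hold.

⟨t, ⟨t, ⟨e, e⟩⟩⟩

[[lorp crax] [jarn yold]] must have type ⟨e, e⟩. The sister [lorp crax] has type t; that is not a function onto ⟨e, e⟩, so [jarn yold] must be the functor, of type ⟨t, ⟨e, e⟩⟩.
[jarn yold] must have type ⟨t, ⟨e, e⟩⟩. The sister jarn has type t; that is not a function onto ⟨t, ⟨e, e⟩⟩, so yold must be the functor, of type ⟨t, ⟨t, ⟨e, e⟩⟩⟩.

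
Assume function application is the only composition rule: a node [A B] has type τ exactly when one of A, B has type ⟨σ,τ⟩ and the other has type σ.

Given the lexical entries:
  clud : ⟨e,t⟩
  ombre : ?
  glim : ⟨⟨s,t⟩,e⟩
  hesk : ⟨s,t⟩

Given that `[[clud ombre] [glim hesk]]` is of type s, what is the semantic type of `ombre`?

⟨⟨e,t⟩,⟨e,s⟩⟩

For [[clud ombre] [glim hesk]] to have type s with [glim hesk] of type e, [clud ombre] must be the function: [clud ombre] : ⟨e,s⟩.
For [clud ombre] to have type ⟨e,s⟩ with clud of type ⟨e,t⟩, ombre must be the function: ombre : ⟨⟨e,t⟩,⟨e,s⟩⟩.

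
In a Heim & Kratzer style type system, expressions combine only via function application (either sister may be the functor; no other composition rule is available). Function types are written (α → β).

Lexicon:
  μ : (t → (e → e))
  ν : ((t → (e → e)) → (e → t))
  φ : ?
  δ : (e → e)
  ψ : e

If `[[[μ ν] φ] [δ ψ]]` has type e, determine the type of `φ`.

[[[μ ν] φ] [δ ψ]] is required to be e. [δ ψ] : e cannot yield e as functor, so [[μ ν] φ] : (e → e).
[[μ ν] φ] is required to be (e → e). [μ ν] : (e → t) cannot yield (e → e) as functor, so φ : ((e → t) → (e → e)).

((e → t) → (e → e))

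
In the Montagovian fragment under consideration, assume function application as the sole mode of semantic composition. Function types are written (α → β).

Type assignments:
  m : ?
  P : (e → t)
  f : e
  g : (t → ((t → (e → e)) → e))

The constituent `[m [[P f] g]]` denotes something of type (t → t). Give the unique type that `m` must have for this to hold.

(((t → (e → e)) → e) → (t → t))

[m [[P f] g]] must have type (t → t). The sister [[P f] g] has type ((t → (e → e)) → e); that is not a function onto (t → t), so m must be the functor, of type (((t → (e → e)) → e) → (t → t)).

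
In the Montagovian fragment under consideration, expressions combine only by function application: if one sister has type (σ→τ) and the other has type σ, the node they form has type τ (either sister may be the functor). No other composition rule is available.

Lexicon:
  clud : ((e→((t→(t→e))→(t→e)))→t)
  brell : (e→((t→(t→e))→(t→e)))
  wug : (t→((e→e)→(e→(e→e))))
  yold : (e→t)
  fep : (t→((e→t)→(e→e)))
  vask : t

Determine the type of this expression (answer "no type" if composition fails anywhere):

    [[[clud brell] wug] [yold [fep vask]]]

[clud brell] — clud of type ((e→((t→(t→e))→(t→e)))→t) combines with brell of type (e→((t→(t→e))→(t→e))): type t.
[[clud brell] wug] — wug of type (t→((e→e)→(e→(e→e)))) combines with [clud brell] of type t: type ((e→e)→(e→(e→e))).
[fep vask] — fep of type (t→((e→t)→(e→e))) combines with vask of type t: type ((e→t)→(e→e)).
[yold [fep vask]] — [fep vask] of type ((e→t)→(e→e)) combines with yold of type (e→t): type (e→e).
[[[clud brell] wug] [yold [fep vask]]] — [[clud brell] wug] of type ((e→e)→(e→(e→e))) combines with [yold [fep vask]] of type (e→e): type (e→(e→e)).

(e→(e→e))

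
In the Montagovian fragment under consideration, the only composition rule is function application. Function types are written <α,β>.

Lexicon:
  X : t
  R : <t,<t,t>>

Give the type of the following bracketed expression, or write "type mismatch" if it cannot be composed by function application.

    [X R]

<t,t>

At [X R], R : <t,<t,t>> takes X : t, giving <t,t>.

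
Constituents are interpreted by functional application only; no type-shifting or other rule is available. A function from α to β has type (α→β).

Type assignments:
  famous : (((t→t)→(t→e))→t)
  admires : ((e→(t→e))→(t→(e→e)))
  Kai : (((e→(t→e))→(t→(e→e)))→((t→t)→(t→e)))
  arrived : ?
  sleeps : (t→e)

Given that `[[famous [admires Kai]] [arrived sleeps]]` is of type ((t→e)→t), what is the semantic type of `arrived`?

((t→e)→(t→((t→e)→t)))

For [[famous [admires Kai]] [arrived sleeps]] to have type ((t→e)→t) with [famous [admires Kai]] of type t, [arrived sleeps] must be the function: [arrived sleeps] : (t→((t→e)→t)).
For [arrived sleeps] to have type (t→((t→e)→t)) with sleeps of type (t→e), arrived must be the function: arrived : ((t→e)→(t→((t→e)→t))).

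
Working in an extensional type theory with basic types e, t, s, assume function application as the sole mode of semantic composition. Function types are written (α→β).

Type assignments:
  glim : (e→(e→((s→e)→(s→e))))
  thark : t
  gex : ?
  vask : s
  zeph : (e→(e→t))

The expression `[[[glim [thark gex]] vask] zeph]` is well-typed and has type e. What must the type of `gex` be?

At [[[glim [thark gex]] vask] zeph] (required: e): zeph is (e→(e→t)), which is not a function with range e; hence [[glim [thark gex]] vask] is the functor — type ((e→(e→t))→e).
At [[glim [thark gex]] vask] (required: ((e→(e→t))→e)): vask is s, which is not a function with range ((e→(e→t))→e); hence [glim [thark gex]] is the functor — type (s→((e→(e→t))→e)).
At [glim [thark gex]] (required: (s→((e→(e→t))→e))): glim is (e→(e→((s→e)→(s→e)))), which is not a function with range (s→((e→(e→t))→e)); hence [thark gex] is the functor — type ((e→(e→((s→e)→(s→e))))→(s→((e→(e→t))→e))).
At [thark gex] (required: ((e→(e→((s→e)→(s→e))))→(s→((e→(e→t))→e)))): thark is t, which is not a function with range ((e→(e→((s→e)→(s→e))))→(s→((e→(e→t))→e))); hence gex is the functor — type (t→((e→(e→((s→e)→(s→e))))→(s→((e→(e→t))→e)))).

(t→((e→(e→((s→e)→(s→e))))→(s→((e→(e→t))→e))))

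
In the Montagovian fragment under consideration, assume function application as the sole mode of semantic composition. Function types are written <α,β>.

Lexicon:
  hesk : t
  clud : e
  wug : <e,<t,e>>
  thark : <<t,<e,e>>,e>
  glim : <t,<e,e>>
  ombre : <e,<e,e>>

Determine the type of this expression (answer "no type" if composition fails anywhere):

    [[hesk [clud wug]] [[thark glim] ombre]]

e

[clud wug]: wug is <e,<t,e>>, clud is e; result <t,e>.
[hesk [clud wug]]: [clud wug] is <t,e>, hesk is t; result e.
[thark glim]: thark is <<t,<e,e>>,e>, glim is <t,<e,e>>; result e.
[[thark glim] ombre]: ombre is <e,<e,e>>, [thark glim] is e; result <e,e>.
[[hesk [clud wug]] [[thark glim] ombre]]: [[thark glim] ombre] is <e,e>, [hesk [clud wug]] is e; result e.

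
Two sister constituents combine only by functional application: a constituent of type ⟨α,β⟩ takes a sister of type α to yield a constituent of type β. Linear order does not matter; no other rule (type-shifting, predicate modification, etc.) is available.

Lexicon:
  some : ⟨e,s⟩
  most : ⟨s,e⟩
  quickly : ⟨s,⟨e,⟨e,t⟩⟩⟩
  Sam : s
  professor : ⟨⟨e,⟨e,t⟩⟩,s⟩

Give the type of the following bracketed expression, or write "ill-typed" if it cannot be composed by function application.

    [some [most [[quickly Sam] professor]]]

[quickly Sam] — quickly of type ⟨s,⟨e,⟨e,t⟩⟩⟩ combines with Sam of type s: type ⟨e,⟨e,t⟩⟩.
[[quickly Sam] professor] — professor of type ⟨⟨e,⟨e,t⟩⟩,s⟩ combines with [quickly Sam] of type ⟨e,⟨e,t⟩⟩: type s.
[most [[quickly Sam] professor]] — most of type ⟨s,e⟩ combines with [[quickly Sam] professor] of type s: type e.
[some [most [[quickly Sam] professor]]] — some of type ⟨e,s⟩ combines with [most [[quickly Sam] professor]] of type e: type s.

s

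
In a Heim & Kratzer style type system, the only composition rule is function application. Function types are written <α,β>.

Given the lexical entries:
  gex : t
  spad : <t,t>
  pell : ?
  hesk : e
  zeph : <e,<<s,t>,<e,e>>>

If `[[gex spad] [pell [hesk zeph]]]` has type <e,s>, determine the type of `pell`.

<<<s,t>,<e,e>>,<t,<e,s>>>

At [[gex spad] [pell [hesk zeph]]] (required: <e,s>): [gex spad] is t, which is not a function with range <e,s>; hence [pell [hesk zeph]] is the functor — type <t,<e,s>>.
At [pell [hesk zeph]] (required: <t,<e,s>>): [hesk zeph] is <<s,t>,<e,e>>, which is not a function with range <t,<e,s>>; hence pell is the functor — type <<<s,t>,<e,e>>,<t,<e,s>>>.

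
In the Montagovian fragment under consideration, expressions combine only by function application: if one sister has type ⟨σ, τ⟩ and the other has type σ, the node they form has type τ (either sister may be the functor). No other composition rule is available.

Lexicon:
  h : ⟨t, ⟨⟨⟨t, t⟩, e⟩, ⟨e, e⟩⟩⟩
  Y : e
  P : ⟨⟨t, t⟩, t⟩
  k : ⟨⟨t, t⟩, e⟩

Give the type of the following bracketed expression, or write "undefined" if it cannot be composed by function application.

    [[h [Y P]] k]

undefined

[Y P]: e and ⟨⟨t, t⟩, t⟩ cannot combine by function application — type clash.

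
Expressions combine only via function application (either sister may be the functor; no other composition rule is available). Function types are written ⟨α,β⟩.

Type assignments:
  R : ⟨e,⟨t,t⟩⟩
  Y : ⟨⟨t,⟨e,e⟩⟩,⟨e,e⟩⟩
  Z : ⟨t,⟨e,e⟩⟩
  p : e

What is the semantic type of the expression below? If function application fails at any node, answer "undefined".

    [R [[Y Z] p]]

[Y Z]: functor Y : ⟨⟨t,⟨e,e⟩⟩,⟨e,e⟩⟩, argument Z : ⟨t,⟨e,e⟩⟩; result ⟨e,e⟩.
[[Y Z] p]: functor [Y Z] : ⟨e,e⟩, argument p : e; result e.
[R [[Y Z] p]]: functor R : ⟨e,⟨t,t⟩⟩, argument [[Y Z] p] : e; result ⟨t,t⟩.

⟨t,t⟩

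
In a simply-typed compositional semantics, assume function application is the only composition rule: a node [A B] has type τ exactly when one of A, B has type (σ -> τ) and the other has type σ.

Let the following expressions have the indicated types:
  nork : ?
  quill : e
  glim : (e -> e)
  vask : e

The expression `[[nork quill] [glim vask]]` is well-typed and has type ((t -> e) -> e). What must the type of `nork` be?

(e -> (e -> ((t -> e) -> e)))

[[nork quill] [glim vask]] is required to be ((t -> e) -> e). [glim vask] : e cannot yield ((t -> e) -> e) as functor, so [nork quill] : (e -> ((t -> e) -> e)).
[nork quill] is required to be (e -> ((t -> e) -> e)). quill : e cannot yield (e -> ((t -> e) -> e)) as functor, so nork : (e -> (e -> ((t -> e) -> e))).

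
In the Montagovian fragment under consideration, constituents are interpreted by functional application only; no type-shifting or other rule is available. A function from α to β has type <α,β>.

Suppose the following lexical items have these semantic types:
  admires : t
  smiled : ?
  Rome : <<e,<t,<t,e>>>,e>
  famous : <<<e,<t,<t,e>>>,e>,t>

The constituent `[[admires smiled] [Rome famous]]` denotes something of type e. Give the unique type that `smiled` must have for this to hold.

<t,<t,e>>

At [[admires smiled] [Rome famous]] (required: e): [Rome famous] is t, which is not a function with range e; hence [admires smiled] is the functor — type <t,e>.
At [admires smiled] (required: <t,e>): admires is t, which is not a function with range <t,e>; hence smiled is the functor — type <t,<t,e>>.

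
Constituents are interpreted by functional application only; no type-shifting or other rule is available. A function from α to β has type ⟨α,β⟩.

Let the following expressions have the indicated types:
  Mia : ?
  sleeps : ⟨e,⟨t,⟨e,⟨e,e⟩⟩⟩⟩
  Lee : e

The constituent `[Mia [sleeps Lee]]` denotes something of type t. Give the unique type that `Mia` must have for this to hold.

⟨⟨t,⟨e,⟨e,e⟩⟩⟩,t⟩

[Mia [sleeps Lee]] is required to be t. [sleeps Lee] : ⟨t,⟨e,⟨e,e⟩⟩⟩ cannot yield t as functor, so Mia : ⟨⟨t,⟨e,⟨e,e⟩⟩⟩,t⟩.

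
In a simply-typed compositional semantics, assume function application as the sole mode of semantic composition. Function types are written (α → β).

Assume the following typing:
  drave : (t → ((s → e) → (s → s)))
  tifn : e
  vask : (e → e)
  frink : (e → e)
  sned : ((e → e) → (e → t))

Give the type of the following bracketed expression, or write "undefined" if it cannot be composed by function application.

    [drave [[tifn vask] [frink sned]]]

At [tifn vask], vask : (e → e) takes tifn : e, giving e.
At [frink sned], sned : ((e → e) → (e → t)) takes frink : (e → e), giving (e → t).
At [[tifn vask] [frink sned]], [frink sned] : (e → t) takes [tifn vask] : e, giving t.
At [drave [[tifn vask] [frink sned]]], drave : (t → ((s → e) → (s → s))) takes [[tifn vask] [frink sned]] : t, giving ((s → e) → (s → s)).

((s → e) → (s → s))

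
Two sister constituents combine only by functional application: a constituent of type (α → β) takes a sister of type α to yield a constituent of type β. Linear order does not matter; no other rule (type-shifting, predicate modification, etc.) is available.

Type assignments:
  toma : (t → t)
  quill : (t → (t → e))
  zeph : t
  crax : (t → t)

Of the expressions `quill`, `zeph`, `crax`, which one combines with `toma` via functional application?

zeph

quill : (t → (t → e)) — does not combine with toma.
zeph — combines: toma : (t → t) takes zeph : t as argument, giving t.
crax : (t → t) — does not combine with toma.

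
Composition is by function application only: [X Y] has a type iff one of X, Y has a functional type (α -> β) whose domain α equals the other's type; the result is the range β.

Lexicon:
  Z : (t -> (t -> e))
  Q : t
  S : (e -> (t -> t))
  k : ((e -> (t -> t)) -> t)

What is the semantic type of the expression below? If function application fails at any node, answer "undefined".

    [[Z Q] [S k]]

e

[Z Q]: Z is (t -> (t -> e)), Q is t; result (t -> e).
[S k]: k is ((e -> (t -> t)) -> t), S is (e -> (t -> t)); result t.
[[Z Q] [S k]]: [Z Q] is (t -> e), [S k] is t; result e.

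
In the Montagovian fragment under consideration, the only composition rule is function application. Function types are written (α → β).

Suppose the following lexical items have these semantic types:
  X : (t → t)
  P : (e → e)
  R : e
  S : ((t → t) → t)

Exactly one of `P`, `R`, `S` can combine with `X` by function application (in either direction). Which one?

P : (e → e) — no; X wants t, and P wants e.
R : e — no; X wants t, and R wants nothing (atomic).
S — combines: S : ((t → t) → t) takes X : (t → t) as argument, giving t.

S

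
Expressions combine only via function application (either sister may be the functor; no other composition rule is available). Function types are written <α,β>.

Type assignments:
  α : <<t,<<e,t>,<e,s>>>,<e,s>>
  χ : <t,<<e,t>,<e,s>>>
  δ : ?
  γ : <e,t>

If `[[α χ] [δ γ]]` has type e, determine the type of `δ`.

<<e,t>,<<e,s>,e>>

[[α χ] [δ γ]] is required to be e. [α χ] : <e,s> cannot yield e as functor, so [δ γ] : <<e,s>,e>.
[δ γ] is required to be <<e,s>,e>. γ : <e,t> cannot yield <<e,s>,e> as functor, so δ : <<e,t>,<<e,s>,e>>.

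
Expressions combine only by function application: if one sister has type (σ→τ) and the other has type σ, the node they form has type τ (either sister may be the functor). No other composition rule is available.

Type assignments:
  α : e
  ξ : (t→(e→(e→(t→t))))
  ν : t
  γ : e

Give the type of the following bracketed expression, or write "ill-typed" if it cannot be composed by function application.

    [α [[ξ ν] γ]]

(t→t)

At [ξ ν], ξ : (t→(e→(e→(t→t)))) takes ν : t, giving (e→(e→(t→t))).
At [[ξ ν] γ], [ξ ν] : (e→(e→(t→t))) takes γ : e, giving (e→(t→t)).
At [α [[ξ ν] γ]], [[ξ ν] γ] : (e→(t→t)) takes α : e, giving (t→t).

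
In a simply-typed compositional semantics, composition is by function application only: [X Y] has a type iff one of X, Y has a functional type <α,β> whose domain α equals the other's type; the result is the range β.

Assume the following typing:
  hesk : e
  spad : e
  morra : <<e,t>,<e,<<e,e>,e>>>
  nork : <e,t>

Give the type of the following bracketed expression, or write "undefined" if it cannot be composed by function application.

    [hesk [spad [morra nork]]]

[morra nork] — morra of type <<e,t>,<e,<<e,e>,e>>> combines with nork of type <e,t>: type <e,<<e,e>,e>>.
[spad [morra nork]] — [morra nork] of type <e,<<e,e>,e>> combines with spad of type e: type <<e,e>,e>.
[hesk [spad [morra nork]]]: e with <<e,e>,e> — neither is a function whose domain matches the other; composition fails here.

undefined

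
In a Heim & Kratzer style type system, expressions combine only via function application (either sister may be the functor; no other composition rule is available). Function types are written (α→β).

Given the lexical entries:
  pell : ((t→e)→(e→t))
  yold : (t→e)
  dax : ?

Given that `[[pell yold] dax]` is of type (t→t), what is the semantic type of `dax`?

[[pell yold] dax] is required to be (t→t). [pell yold] : (e→t) cannot yield (t→t) as functor, so dax : ((e→t)→(t→t)).

((e→t)→(t→t))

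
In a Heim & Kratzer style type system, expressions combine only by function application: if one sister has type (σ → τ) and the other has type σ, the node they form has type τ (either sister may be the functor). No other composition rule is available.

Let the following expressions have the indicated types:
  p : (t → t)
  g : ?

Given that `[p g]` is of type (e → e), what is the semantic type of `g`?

[p g] is required to be (e → e). p : (t → t) cannot yield (e → e) as functor, so g : ((t → t) → (e → e)).

((t → t) → (e → e))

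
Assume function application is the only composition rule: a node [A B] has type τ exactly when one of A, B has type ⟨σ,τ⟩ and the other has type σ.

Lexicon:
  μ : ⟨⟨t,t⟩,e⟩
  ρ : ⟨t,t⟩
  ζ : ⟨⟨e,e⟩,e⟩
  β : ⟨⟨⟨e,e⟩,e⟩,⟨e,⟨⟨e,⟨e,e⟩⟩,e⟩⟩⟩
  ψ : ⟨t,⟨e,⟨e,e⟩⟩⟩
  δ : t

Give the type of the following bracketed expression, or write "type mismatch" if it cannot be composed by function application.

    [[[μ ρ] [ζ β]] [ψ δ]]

[μ ρ] — μ of type ⟨⟨t,t⟩,e⟩ combines with ρ of type ⟨t,t⟩: type e.
[ζ β] — β of type ⟨⟨⟨e,e⟩,e⟩,⟨e,⟨⟨e,⟨e,e⟩⟩,e⟩⟩⟩ combines with ζ of type ⟨⟨e,e⟩,e⟩: type ⟨e,⟨⟨e,⟨e,e⟩⟩,e⟩⟩.
[[μ ρ] [ζ β]] — [ζ β] of type ⟨e,⟨⟨e,⟨e,e⟩⟩,e⟩⟩ combines with [μ ρ] of type e: type ⟨⟨e,⟨e,e⟩⟩,e⟩.
[ψ δ] — ψ of type ⟨t,⟨e,⟨e,e⟩⟩⟩ combines with δ of type t: type ⟨e,⟨e,e⟩⟩.
[[[μ ρ] [ζ β]] [ψ δ]] — [[μ ρ] [ζ β]] of type ⟨⟨e,⟨e,e⟩⟩,e⟩ combines with [ψ δ] of type ⟨e,⟨e,e⟩⟩: type e.

e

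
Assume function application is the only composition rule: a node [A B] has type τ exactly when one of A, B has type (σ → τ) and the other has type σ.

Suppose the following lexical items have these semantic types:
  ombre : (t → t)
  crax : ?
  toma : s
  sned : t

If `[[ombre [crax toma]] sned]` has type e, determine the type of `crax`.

[[ombre [crax toma]] sned] is required to be e. sned : t cannot yield e as functor, so [ombre [crax toma]] : (t → e).
[ombre [crax toma]] is required to be (t → e). ombre : (t → t) cannot yield (t → e) as functor, so [crax toma] : ((t → t) → (t → e)).
[crax toma] is required to be ((t → t) → (t → e)). toma : s cannot yield ((t → t) → (t → e)) as functor, so crax : (s → ((t → t) → (t → e))).

(s → ((t → t) → (t → e)))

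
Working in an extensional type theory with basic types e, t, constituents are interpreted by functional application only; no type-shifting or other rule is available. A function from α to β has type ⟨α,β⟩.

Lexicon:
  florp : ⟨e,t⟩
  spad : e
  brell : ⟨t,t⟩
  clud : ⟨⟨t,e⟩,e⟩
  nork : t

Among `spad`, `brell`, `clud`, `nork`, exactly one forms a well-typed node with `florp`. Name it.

spad — combines: florp : ⟨e,t⟩ takes spad : e as argument, giving t.
brell : ⟨t,t⟩ — no; florp wants e, and brell wants t.
clud : ⟨⟨t,e⟩,e⟩ — no; florp wants e, and clud wants ⟨t,e⟩.
nork : t — no; florp wants e, and nork wants nothing (atomic).

spad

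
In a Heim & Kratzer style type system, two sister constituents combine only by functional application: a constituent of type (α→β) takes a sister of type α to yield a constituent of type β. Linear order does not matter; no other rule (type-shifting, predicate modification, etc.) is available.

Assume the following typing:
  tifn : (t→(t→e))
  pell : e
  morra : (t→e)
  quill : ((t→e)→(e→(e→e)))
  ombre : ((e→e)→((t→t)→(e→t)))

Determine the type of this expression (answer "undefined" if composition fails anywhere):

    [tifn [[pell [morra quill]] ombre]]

[morra quill]: ((t→e)→(e→(e→e))) applied to (t→e) yields (e→(e→e)).
[pell [morra quill]]: (e→(e→e)) applied to e yields (e→e).
[[pell [morra quill]] ombre]: ((e→e)→((t→t)→(e→t))) applied to (e→e) yields ((t→t)→(e→t)).
[tifn [[pell [morra quill]] ombre]]: (t→(t→e)) with ((t→t)→(e→t)) — neither is a function whose domain matches the other; composition fails here.

undefined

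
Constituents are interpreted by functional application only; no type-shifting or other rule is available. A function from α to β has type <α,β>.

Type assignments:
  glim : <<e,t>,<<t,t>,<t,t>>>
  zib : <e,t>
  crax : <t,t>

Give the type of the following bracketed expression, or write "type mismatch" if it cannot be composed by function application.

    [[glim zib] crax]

[glim zib]: functor glim : <<e,t>,<<t,t>,<t,t>>>, argument zib : <e,t>; result <<t,t>,<t,t>>.
[[glim zib] crax]: functor [glim zib] : <<t,t>,<t,t>>, argument crax : <t,t>; result <t,t>.

<t,t>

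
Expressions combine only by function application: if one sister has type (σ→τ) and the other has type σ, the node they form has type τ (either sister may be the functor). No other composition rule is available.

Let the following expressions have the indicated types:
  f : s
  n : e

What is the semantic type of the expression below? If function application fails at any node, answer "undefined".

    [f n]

At [f n]: neither s nor e can take the other as argument; the node is ill-typed.

undefined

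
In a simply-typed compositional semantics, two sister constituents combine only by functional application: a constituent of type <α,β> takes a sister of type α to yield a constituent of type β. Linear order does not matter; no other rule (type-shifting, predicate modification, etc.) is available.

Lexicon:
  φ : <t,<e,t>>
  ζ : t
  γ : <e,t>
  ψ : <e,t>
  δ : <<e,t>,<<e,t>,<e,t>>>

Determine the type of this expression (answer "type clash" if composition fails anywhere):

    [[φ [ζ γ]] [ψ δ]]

type clash

At [ζ γ]: neither t nor <e,t> can take the other as argument; the node is ill-typed.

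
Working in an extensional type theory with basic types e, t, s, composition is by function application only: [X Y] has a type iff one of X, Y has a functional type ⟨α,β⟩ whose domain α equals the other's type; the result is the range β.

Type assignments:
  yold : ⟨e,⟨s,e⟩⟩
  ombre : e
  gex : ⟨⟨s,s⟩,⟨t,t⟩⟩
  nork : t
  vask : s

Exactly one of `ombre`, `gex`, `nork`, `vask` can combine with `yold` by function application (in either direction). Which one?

ombre

ombre — combines: yold : ⟨e,⟨s,e⟩⟩ takes ombre : e as argument, giving ⟨s,e⟩.
gex : ⟨⟨s,s⟩,⟨t,t⟩⟩ — neither side's domain matches the other.
nork : t — neither side's domain matches the other.
vask : s — neither side's domain matches the other.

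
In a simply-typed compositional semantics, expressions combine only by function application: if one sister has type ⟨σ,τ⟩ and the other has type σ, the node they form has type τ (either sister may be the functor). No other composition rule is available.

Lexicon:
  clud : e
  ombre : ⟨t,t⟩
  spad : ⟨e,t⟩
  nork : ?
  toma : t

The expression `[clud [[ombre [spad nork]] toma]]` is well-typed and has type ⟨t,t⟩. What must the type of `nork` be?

[clud [[ombre [spad nork]] toma]] is required to be ⟨t,t⟩. clud : e cannot yield ⟨t,t⟩ as functor, so [[ombre [spad nork]] toma] : ⟨e,⟨t,t⟩⟩.
[[ombre [spad nork]] toma] is required to be ⟨e,⟨t,t⟩⟩. toma : t cannot yield ⟨e,⟨t,t⟩⟩ as functor, so [ombre [spad nork]] : ⟨t,⟨e,⟨t,t⟩⟩⟩.
[ombre [spad nork]] is required to be ⟨t,⟨e,⟨t,t⟩⟩⟩. ombre : ⟨t,t⟩ cannot yield ⟨t,⟨e,⟨t,t⟩⟩⟩ as functor, so [spad nork] : ⟨⟨t,t⟩,⟨t,⟨e,⟨t,t⟩⟩⟩⟩.
[spad nork] is required to be ⟨⟨t,t⟩,⟨t,⟨e,⟨t,t⟩⟩⟩⟩. spad : ⟨e,t⟩ cannot yield ⟨⟨t,t⟩,⟨t,⟨e,⟨t,t⟩⟩⟩⟩ as functor, so nork : ⟨⟨e,t⟩,⟨⟨t,t⟩,⟨t,⟨e,⟨t,t⟩⟩⟩⟩⟩.

⟨⟨e,t⟩,⟨⟨t,t⟩,⟨t,⟨e,⟨t,t⟩⟩⟩⟩⟩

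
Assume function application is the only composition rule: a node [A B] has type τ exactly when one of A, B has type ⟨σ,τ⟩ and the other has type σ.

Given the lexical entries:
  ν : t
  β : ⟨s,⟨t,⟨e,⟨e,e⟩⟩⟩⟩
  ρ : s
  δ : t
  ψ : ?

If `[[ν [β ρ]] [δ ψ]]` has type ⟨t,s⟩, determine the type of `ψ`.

⟨t,⟨⟨e,⟨e,e⟩⟩,⟨t,s⟩⟩⟩

At [[ν [β ρ]] [δ ψ]] (required: ⟨t,s⟩): [ν [β ρ]] is ⟨e,⟨e,e⟩⟩, which is not a function with range ⟨t,s⟩; hence [δ ψ] is the functor — type ⟨⟨e,⟨e,e⟩⟩,⟨t,s⟩⟩.
At [δ ψ] (required: ⟨⟨e,⟨e,e⟩⟩,⟨t,s⟩⟩): δ is t, which is not a function with range ⟨⟨e,⟨e,e⟩⟩,⟨t,s⟩⟩; hence ψ is the functor — type ⟨t,⟨⟨e,⟨e,e⟩⟩,⟨t,s⟩⟩⟩.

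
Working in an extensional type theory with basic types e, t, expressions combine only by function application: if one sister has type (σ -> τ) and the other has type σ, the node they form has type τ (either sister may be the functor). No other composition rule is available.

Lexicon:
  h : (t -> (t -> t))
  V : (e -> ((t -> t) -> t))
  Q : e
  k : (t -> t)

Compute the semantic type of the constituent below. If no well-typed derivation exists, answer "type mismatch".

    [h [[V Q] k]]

(t -> t)

At [V Q], V : (e -> ((t -> t) -> t)) takes Q : e, giving ((t -> t) -> t).
At [[V Q] k], [V Q] : ((t -> t) -> t) takes k : (t -> t), giving t.
At [h [[V Q] k]], h : (t -> (t -> t)) takes [[V Q] k] : t, giving (t -> t).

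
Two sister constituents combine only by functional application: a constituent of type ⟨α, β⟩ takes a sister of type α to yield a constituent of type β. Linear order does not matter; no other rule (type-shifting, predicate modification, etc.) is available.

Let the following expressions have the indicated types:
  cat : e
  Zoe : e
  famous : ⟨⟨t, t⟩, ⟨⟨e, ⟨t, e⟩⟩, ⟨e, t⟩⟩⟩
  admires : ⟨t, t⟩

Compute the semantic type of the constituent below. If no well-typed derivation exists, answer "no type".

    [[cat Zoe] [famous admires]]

[cat Zoe]: e and e cannot combine by function application — type clash.

no type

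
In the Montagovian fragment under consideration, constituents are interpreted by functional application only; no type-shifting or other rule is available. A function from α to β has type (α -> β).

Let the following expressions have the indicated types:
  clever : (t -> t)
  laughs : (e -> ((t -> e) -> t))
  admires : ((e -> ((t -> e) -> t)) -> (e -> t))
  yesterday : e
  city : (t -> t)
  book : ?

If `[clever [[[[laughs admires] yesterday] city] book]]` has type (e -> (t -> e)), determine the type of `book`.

(t -> ((t -> t) -> (e -> (t -> e))))

At [clever [[[[laughs admires] yesterday] city] book]] (required: (e -> (t -> e))): clever is (t -> t), which is not a function with range (e -> (t -> e)); hence [[[[laughs admires] yesterday] city] book] is the functor — type ((t -> t) -> (e -> (t -> e))).
At [[[[laughs admires] yesterday] city] book] (required: ((t -> t) -> (e -> (t -> e)))): [[[laughs admires] yesterday] city] is t, which is not a function with range ((t -> t) -> (e -> (t -> e))); hence book is the functor — type (t -> ((t -> t) -> (e -> (t -> e)))).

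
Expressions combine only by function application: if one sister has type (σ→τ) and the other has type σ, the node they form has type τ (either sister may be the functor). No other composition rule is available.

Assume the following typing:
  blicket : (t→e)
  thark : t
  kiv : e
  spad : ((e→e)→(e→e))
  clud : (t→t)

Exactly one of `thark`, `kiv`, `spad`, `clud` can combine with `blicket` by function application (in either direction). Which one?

thark

thark — combines: blicket : (t→e) takes thark : t as argument, giving e.
kiv : e — does not combine with blicket.
spad : ((e→e)→(e→e)) — does not combine with blicket.
clud : (t→t) — does not combine with blicket.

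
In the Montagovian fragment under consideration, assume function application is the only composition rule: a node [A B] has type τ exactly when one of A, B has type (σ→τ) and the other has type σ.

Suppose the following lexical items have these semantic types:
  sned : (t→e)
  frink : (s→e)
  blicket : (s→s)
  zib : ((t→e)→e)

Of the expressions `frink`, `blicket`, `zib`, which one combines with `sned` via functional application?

frink : (s→e) — no; sned wants t, and frink wants s.
blicket : (s→s) — no; sned wants t, and blicket wants s.
zib — combines: zib : ((t→e)→e) takes sned : (t→e) as argument, giving e.

zib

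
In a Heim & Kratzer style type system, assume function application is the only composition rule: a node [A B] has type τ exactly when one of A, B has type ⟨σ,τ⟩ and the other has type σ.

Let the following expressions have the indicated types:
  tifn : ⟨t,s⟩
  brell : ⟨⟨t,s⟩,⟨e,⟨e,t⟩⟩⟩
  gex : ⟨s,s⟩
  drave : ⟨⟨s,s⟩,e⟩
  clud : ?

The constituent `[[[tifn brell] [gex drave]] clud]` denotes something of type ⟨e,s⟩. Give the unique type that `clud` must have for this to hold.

[[[tifn brell] [gex drave]] clud] is required to be ⟨e,s⟩. [[tifn brell] [gex drave]] : ⟨e,t⟩ cannot yield ⟨e,s⟩ as functor, so clud : ⟨⟨e,t⟩,⟨e,s⟩⟩.

⟨⟨e,t⟩,⟨e,s⟩⟩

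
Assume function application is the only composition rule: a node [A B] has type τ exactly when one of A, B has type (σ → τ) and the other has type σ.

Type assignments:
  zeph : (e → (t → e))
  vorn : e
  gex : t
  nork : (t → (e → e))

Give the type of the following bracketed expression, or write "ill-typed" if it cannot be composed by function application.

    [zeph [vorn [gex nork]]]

[gex nork]: (t → (e → e)) applied to t yields (e → e).
[vorn [gex nork]]: (e → e) applied to e yields e.
[zeph [vorn [gex nork]]]: (e → (t → e)) applied to e yields (t → e).

(t → e)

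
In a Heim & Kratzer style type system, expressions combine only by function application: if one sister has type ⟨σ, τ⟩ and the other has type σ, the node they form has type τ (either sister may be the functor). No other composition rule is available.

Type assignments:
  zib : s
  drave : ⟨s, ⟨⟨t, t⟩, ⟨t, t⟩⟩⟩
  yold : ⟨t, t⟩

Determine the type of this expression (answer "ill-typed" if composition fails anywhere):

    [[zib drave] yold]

⟨t, t⟩

[zib drave] — drave of type ⟨s, ⟨⟨t, t⟩, ⟨t, t⟩⟩⟩ combines with zib of type s: type ⟨⟨t, t⟩, ⟨t, t⟩⟩.
[[zib drave] yold] — [zib drave] of type ⟨⟨t, t⟩, ⟨t, t⟩⟩ combines with yold of type ⟨t, t⟩: type ⟨t, t⟩.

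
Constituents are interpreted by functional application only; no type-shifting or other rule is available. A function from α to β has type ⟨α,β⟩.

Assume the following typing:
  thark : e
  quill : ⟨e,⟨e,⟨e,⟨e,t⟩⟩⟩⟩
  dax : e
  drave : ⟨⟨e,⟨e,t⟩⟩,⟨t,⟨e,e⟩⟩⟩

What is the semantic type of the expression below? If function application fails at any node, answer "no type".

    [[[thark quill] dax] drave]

At [thark quill], quill : ⟨e,⟨e,⟨e,⟨e,t⟩⟩⟩⟩ takes thark : e, giving ⟨e,⟨e,⟨e,t⟩⟩⟩.
At [[thark quill] dax], [thark quill] : ⟨e,⟨e,⟨e,t⟩⟩⟩ takes dax : e, giving ⟨e,⟨e,t⟩⟩.
At [[[thark quill] dax] drave], drave : ⟨⟨e,⟨e,t⟩⟩,⟨t,⟨e,e⟩⟩⟩ takes [[thark quill] dax] : ⟨e,⟨e,t⟩⟩, giving ⟨t,⟨e,e⟩⟩.

⟨t,⟨e,e⟩⟩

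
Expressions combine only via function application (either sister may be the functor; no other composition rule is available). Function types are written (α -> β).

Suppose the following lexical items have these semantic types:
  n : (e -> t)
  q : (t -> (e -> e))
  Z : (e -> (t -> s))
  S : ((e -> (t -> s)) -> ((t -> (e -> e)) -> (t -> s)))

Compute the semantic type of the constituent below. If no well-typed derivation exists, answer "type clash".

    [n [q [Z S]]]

[Z S]: S is ((e -> (t -> s)) -> ((t -> (e -> e)) -> (t -> s))), Z is (e -> (t -> s)); result ((t -> (e -> e)) -> (t -> s)).
[q [Z S]]: [Z S] is ((t -> (e -> e)) -> (t -> s)), q is (t -> (e -> e)); result (t -> s).
[n [q [Z S]]]: (e -> t) with (t -> s) — neither is a function whose domain matches the other; composition fails here.

type clash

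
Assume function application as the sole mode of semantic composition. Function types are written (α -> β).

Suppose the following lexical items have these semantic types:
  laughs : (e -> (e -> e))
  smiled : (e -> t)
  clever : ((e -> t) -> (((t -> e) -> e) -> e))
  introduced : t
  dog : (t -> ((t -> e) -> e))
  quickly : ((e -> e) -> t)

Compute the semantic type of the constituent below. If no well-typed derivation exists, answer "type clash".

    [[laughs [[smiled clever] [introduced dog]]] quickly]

[smiled clever] — clever of type ((e -> t) -> (((t -> e) -> e) -> e)) combines with smiled of type (e -> t): type (((t -> e) -> e) -> e).
[introduced dog] — dog of type (t -> ((t -> e) -> e)) combines with introduced of type t: type ((t -> e) -> e).
[[smiled clever] [introduced dog]] — [smiled clever] of type (((t -> e) -> e) -> e) combines with [introduced dog] of type ((t -> e) -> e): type e.
[laughs [[smiled clever] [introduced dog]]] — laughs of type (e -> (e -> e)) combines with [[smiled clever] [introduced dog]] of type e: type (e -> e).
[[laughs [[smiled clever] [introduced dog]]] quickly] — quickly of type ((e -> e) -> t) combines with [laughs [[smiled clever] [introduced dog]]] of type (e -> e): type t.

t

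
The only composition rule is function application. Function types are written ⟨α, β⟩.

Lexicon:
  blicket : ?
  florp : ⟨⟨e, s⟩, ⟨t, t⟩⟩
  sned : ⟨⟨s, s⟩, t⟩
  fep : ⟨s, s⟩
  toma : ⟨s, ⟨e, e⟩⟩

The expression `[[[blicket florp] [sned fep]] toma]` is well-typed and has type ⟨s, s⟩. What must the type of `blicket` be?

⟨⟨⟨e, s⟩, ⟨t, t⟩⟩, ⟨t, ⟨⟨s, ⟨e, e⟩⟩, ⟨s, s⟩⟩⟩⟩

For [[[blicket florp] [sned fep]] toma] to have type ⟨s, s⟩ with toma of type ⟨s, ⟨e, e⟩⟩, [[blicket florp] [sned fep]] must be the function: [[blicket florp] [sned fep]] : ⟨⟨s, ⟨e, e⟩⟩, ⟨s, s⟩⟩.
For [[blicket florp] [sned fep]] to have type ⟨⟨s, ⟨e, e⟩⟩, ⟨s, s⟩⟩ with [sned fep] of type t, [blicket florp] must be the function: [blicket florp] : ⟨t, ⟨⟨s, ⟨e, e⟩⟩, ⟨s, s⟩⟩⟩.
For [blicket florp] to have type ⟨t, ⟨⟨s, ⟨e, e⟩⟩, ⟨s, s⟩⟩⟩ with florp of type ⟨⟨e, s⟩, ⟨t, t⟩⟩, blicket must be the function: blicket : ⟨⟨⟨e, s⟩, ⟨t, t⟩⟩, ⟨t, ⟨⟨s, ⟨e, e⟩⟩, ⟨s, s⟩⟩⟩⟩.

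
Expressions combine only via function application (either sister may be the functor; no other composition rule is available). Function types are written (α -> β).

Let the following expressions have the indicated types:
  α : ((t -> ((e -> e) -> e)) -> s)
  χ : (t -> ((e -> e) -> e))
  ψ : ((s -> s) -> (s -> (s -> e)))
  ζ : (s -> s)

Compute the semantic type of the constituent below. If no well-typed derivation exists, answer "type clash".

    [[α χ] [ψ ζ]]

(s -> e)

[α χ]: functor α : ((t -> ((e -> e) -> e)) -> s), argument χ : (t -> ((e -> e) -> e)); result s.
[ψ ζ]: functor ψ : ((s -> s) -> (s -> (s -> e))), argument ζ : (s -> s); result (s -> (s -> e)).
[[α χ] [ψ ζ]]: functor [ψ ζ] : (s -> (s -> e)), argument [α χ] : s; result (s -> e).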